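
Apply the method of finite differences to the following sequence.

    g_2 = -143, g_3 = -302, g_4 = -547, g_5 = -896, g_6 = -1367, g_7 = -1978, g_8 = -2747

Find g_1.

D1: -159, -245, -349, -471, -611, -769
D2: -86, -104, -122, -140, -158
D3: -18, -18, -18, -18
The third differences are constant at -18.
Work back: -86 + 18 = -68;  -159 + 68 = -91;  -143 + 91 = -52

-52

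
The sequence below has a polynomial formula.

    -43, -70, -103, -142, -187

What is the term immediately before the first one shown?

D1: -27  -33  -39  -45
D2: -6  -6  -6
The second differences are constant at -6.
Work back: -27 + 6 = -21;  -43 + 21 = -22

-22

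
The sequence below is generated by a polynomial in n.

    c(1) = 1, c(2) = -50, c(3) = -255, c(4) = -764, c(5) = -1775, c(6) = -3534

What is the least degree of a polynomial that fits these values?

D1: -51, -205, -509, -1011, -1759
D2: -154, -304, -502, -748
D3: -150, -198, -246
D4: -48, -48
The fourth differences are constant, so the polynomial has degree 4.

4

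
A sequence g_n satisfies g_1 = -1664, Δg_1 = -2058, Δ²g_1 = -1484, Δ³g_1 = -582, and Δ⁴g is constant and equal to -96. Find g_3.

-7264

Build the table forward from the leading diagonal:
Δ⁴: -96, -96, -96
Δ³: -582, -678, -774
Δ²: -1484, -2066, -2744
Δ: -2058, -3542, -5608
g: -1664, -3722, -7264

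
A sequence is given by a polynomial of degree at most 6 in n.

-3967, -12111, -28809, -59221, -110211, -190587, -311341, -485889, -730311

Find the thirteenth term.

-2835019

D1: -8144  -16698  -30412  -50990  -80376  -120754  -174548  -244422
D2: -8554  -13714  -20578  -29386  -40378  -53794  -69874
D3: -5160  -6864  -8808  -10992  -13416  -16080
D4: -1704  -1944  -2184  -2424  -2664
D5: -240  -240  -240  -240
Constant fifth difference = -240, so extend:
-2664 − 240 = -2904;  -16080 − 2904 = -18984;  -69874 − 18984 = -88858;  -244422 − 88858 = -333280;  -730311 − 333280 = -1063591
-2904 − 240 = -3144;  -18984 − 3144 = -22128;  -88858 − 22128 = -110986;  -333280 − 110986 = -444266;  -1063591 − 444266 = -1507857
-3144 − 240 = -3384;  -22128 − 3384 = -25512;  -110986 − 25512 = -136498;  -444266 − 136498 = -580764;  -1507857 − 580764 = -2088621
-3384 − 240 = -3624;  -25512 − 3624 = -29136;  -136498 − 29136 = -165634;  -580764 − 165634 = -746398;  -2088621 − 746398 = -2835019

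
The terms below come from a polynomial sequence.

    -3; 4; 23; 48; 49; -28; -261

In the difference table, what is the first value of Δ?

Δ: 7, 19, 25, 1, -77, -233
Δ²: 12, 6, -24, -78, -156
Δ³: -6, -30, -54, -78
Δ⁴: -24, -24, -24

7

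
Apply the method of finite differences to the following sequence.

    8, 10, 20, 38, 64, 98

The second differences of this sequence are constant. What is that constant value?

Δ: 2, 10, 18, 26, 34
Δ²: 8, 8, 8, 8

8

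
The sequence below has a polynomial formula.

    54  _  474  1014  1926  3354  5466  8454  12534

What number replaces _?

186

Using the last 7 terms:
540  912  1428  2112  2988  4080
372  516  684  876  1092
144  168  192  216
24  24  24
Constant fourth difference = 24.
Extend backward: 144 − 24 = 120;  372 − 120 = 252;  540 − 252 = 288;  474 − 288 = 186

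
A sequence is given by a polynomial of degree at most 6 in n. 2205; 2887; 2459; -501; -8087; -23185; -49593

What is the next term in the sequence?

-92141

682, -428, -2960, -7586, -15098, -26408
-1110, -2532, -4626, -7512, -11310
-1422, -2094, -2886, -3798
-672, -792, -912
-120, -120
Fifth differences constant at -120.
-912 − 120 = -1032;  -3798 − 1032 = -4830;  -11310 − 4830 = -16140;  -26408 − 16140 = -42548;  -49593 − 42548 = -92141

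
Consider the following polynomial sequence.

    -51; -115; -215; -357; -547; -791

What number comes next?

First differences: -64, -100, -142, -190, -244
Second differences: -36, -42, -48, -54
Third differences: -6, -6, -6
Constant third difference = -6, so extend:
-54 − 6 = -60;  -244 − 60 = -304;  -791 − 304 = -1095

-1095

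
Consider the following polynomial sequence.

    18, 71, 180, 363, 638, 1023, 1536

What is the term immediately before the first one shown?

3

53, 109, 183, 275, 385, 513
56, 74, 92, 110, 128
18, 18, 18, 18
The third differences are constant at 18.
Work back: 56 − 18 = 38;  53 − 38 = 15;  18 − 15 = 3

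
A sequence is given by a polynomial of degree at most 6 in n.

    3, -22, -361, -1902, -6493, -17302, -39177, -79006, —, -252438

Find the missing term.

Using the first 8 terms:
Δ: -25, -339, -1541, -4591, -10809, -21875, -39829
Δ²: -314, -1202, -3050, -6218, -11066, -17954
Δ³: -888, -1848, -3168, -4848, -6888
Δ⁴: -960, -1320, -1680, -2040
Δ⁵: -360, -360, -360
Constant fifth difference = -360.
Extend forward: -2040 − 360 = -2400;  -6888 − 2400 = -9288;  -17954 − 9288 = -27242;  -39829 − 27242 = -67071;  -79006 − 67071 = -146077

-146077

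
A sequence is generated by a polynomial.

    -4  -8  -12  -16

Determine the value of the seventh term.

-28

First differences: -4, -4, -4
The first differences are constant (-4).
-16 − 4 = -20
-20 − 4 = -24
-24 − 4 = -28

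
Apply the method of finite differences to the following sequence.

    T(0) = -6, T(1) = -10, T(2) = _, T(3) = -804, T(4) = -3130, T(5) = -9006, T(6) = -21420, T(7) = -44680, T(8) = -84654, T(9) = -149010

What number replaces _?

-120

Using the last 7 terms:
D1: -2326, -5876, -12414, -23260, -39974, -64356
D2: -3550, -6538, -10846, -16714, -24382
D3: -2988, -4308, -5868, -7668
D4: -1320, -1560, -1800
D5: -240, -240
Constant fifth difference = -240.
Extend backward: -1320 + 240 = -1080;  -2988 + 1080 = -1908;  -3550 + 1908 = -1642;  -2326 + 1642 = -684;  -804 + 684 = -120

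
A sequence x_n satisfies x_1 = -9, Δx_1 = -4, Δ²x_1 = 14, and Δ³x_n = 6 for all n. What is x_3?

-3

Build the table forward from the leading diagonal:
Third differences: 6  6  6
Second differences: 14  20  26
First differences: -4  10  30
x: -9  -13  -3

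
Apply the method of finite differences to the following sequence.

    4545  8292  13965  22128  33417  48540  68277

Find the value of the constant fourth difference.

72

First differences: 3747, 5673, 8163, 11289, 15123, 19737
Second differences: 1926, 2490, 3126, 3834, 4614
Third differences: 564, 636, 708, 780
Fourth differences: 72, 72, 72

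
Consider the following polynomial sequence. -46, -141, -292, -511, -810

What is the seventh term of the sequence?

-1696

-95, -151, -219, -299
-56, -68, -80
-12, -12
The third differences are constant (-12).
-80 − 12 = -92;  -299 − 92 = -391;  -810 − 391 = -1201
-92 − 12 = -104;  -391 − 104 = -495;  -1201 − 495 = -1696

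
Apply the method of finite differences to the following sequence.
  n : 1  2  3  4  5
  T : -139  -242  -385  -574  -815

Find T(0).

D1: -103, -143, -189, -241
D2: -40, -46, -52
D3: -6, -6
The third differences are constant at -6.
Work back: -40 + 6 = -34;  -103 + 34 = -69;  -139 + 69 = -70

-70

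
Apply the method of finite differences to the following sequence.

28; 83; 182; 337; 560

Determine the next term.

D1: 55, 99, 155, 223
D2: 44, 56, 68
D3: 12, 12
Constant third difference = 12, so extend:
68 + 12 = 80;  223 + 80 = 303;  560 + 303 = 863

863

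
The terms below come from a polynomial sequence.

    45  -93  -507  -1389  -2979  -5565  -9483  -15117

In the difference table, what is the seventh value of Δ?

-5634

D1: -138, -414, -882, -1590, -2586, -3918, -5634
D2: -276, -468, -708, -996, -1332, -1716
D3: -192, -240, -288, -336, -384
D4: -48, -48, -48, -48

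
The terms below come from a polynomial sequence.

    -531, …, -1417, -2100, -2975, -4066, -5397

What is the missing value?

Using the last 5 terms:
First differences: -683  -875  -1091  -1331
Second differences: -192  -216  -240
Third differences: -24  -24
Constant third difference = -24.
Extend backward: -192 + 24 = -168;  -683 + 168 = -515;  -1417 + 515 = -902

-902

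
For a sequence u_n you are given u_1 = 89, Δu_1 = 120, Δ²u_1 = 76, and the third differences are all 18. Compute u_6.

1629

Build the table forward from the leading diagonal:
D3: 18, 18, 18, 18, 18, 18
D2: 76, 94, 112, 130, 148, 166
D1: 120, 196, 290, 402, 532, 680
u: 89, 209, 405, 695, 1097, 1629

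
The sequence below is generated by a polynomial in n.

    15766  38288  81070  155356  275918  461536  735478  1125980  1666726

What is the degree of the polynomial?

5

First differences: 22522, 42782, 74286, 120562, 185618, 273942, 390502, 540746
Second differences: 20260, 31504, 46276, 65056, 88324, 116560, 150244
Third differences: 11244, 14772, 18780, 23268, 28236, 33684
Fourth differences: 3528, 4008, 4488, 4968, 5448
Fifth differences: 480, 480, 480, 480
The fifth differences are constant, so the polynomial has degree 5.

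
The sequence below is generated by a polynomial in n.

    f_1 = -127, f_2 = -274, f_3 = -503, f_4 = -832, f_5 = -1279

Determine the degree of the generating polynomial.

First differences: -147, -229, -329, -447
Second differences: -82, -100, -118
Third differences: -18, -18
The third differences are constant, so the polynomial has degree 3.

3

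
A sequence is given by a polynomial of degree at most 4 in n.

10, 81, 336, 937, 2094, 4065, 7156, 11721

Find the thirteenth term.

72406

D1: 71, 255, 601, 1157, 1971, 3091, 4565
D2: 184, 346, 556, 814, 1120, 1474
D3: 162, 210, 258, 306, 354
D4: 48, 48, 48, 48
Constant fourth difference = 48, so extend:
354 + 48 = 402;  1474 + 402 = 1876;  4565 + 1876 = 6441;  11721 + 6441 = 18162
402 + 48 = 450;  1876 + 450 = 2326;  6441 + 2326 = 8767;  18162 + 8767 = 26929
450 + 48 = 498;  2326 + 498 = 2824;  8767 + 2824 = 11591;  26929 + 11591 = 38520
498 + 48 = 546;  2824 + 546 = 3370;  11591 + 3370 = 14961;  38520 + 14961 = 53481
546 + 48 = 594;  3370 + 594 = 3964;  14961 + 3964 = 18925;  53481 + 18925 = 72406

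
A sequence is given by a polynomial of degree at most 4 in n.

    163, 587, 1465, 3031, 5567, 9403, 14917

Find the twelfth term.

424, 878, 1566, 2536, 3836, 5514
454, 688, 970, 1300, 1678
234, 282, 330, 378
48, 48, 48
Constant fourth difference = 48, so extend:
378 + 48 = 426;  1678 + 426 = 2104;  5514 + 2104 = 7618;  14917 + 7618 = 22535
426 + 48 = 474;  2104 + 474 = 2578;  7618 + 2578 = 10196;  22535 + 10196 = 32731
474 + 48 = 522;  2578 + 522 = 3100;  10196 + 3100 = 13296;  32731 + 13296 = 46027
522 + 48 = 570;  3100 + 570 = 3670;  13296 + 3670 = 16966;  46027 + 16966 = 62993
570 + 48 = 618;  3670 + 618 = 4288;  16966 + 4288 = 21254;  62993 + 21254 = 84247

84247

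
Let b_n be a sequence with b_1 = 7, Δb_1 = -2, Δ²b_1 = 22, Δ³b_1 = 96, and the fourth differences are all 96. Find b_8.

Build the table forward from the leading diagonal:
Δ⁴: 96  96  96  96  96  96  96  96
Δ³: 96  192  288  384  480  576  672  768
Δ²: 22  118  310  598  982  1462  2038  2710
Δ: -2  20  138  448  1046  2028  3490  5528
b: 7  5  25  163  611  1657  3685  7175

7175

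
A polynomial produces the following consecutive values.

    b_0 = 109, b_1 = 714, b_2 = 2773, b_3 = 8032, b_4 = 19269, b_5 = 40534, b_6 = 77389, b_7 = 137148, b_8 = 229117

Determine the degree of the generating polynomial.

5

First differences: 605, 2059, 5259, 11237, 21265, 36855, 59759, 91969
Second differences: 1454, 3200, 5978, 10028, 15590, 22904, 32210
Third differences: 1746, 2778, 4050, 5562, 7314, 9306
Fourth differences: 1032, 1272, 1512, 1752, 1992
Fifth differences: 240, 240, 240, 240
The fifth differences are constant, so the polynomial has degree 5.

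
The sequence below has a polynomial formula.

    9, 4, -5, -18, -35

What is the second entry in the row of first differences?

-9

Δ: -5, -9, -13, -17
Δ²: -4, -4, -4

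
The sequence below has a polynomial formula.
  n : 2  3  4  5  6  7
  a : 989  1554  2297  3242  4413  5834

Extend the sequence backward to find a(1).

Δ: 565  743  945  1171  1421
Δ²: 178  202  226  250
Δ³: 24  24  24
The third differences are constant at 24.
Work back: 178 − 24 = 154;  565 − 154 = 411;  989 − 411 = 578

578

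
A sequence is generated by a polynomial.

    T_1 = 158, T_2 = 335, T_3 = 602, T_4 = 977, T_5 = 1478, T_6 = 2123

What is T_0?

53

177, 267, 375, 501, 645
90, 108, 126, 144
18, 18, 18
The third differences are constant at 18.
Work back: 90 − 18 = 72;  177 − 72 = 105;  158 − 105 = 53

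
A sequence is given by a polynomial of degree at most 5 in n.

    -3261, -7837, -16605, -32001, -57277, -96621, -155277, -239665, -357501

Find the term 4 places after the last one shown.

-1369725

D1: -4576, -8768, -15396, -25276, -39344, -58656, -84388, -117836
D2: -4192, -6628, -9880, -14068, -19312, -25732, -33448
D3: -2436, -3252, -4188, -5244, -6420, -7716
D4: -816, -936, -1056, -1176, -1296
D5: -120, -120, -120, -120
Fifth differences constant at -120.
-1296 − 120 = -1416;  -7716 − 1416 = -9132;  -33448 − 9132 = -42580;  -117836 − 42580 = -160416;  -357501 − 160416 = -517917
-1416 − 120 = -1536;  -9132 − 1536 = -10668;  -42580 − 10668 = -53248;  -160416 − 53248 = -213664;  -517917 − 213664 = -731581
-1536 − 120 = -1656;  -10668 − 1656 = -12324;  -53248 − 12324 = -65572;  -213664 − 65572 = -279236;  -731581 − 279236 = -1010817
-1656 − 120 = -1776;  -12324 − 1776 = -14100;  -65572 − 14100 = -79672;  -279236 − 79672 = -358908;  -1010817 − 358908 = -1369725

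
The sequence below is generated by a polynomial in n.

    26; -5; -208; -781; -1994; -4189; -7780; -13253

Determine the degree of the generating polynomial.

4

First differences: -31, -203, -573, -1213, -2195, -3591, -5473
Second differences: -172, -370, -640, -982, -1396, -1882
Third differences: -198, -270, -342, -414, -486
Fourth differences: -72, -72, -72, -72
The fourth differences are constant, so the polynomial has degree 4.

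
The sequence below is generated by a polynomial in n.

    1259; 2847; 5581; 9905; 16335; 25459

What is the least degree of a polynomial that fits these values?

4

D1: 1588, 2734, 4324, 6430, 9124
D2: 1146, 1590, 2106, 2694
D3: 444, 516, 588
D4: 72, 72
The fourth differences are constant, so the polynomial has degree 4.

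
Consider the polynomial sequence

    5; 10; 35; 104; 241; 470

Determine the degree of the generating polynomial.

D1: 5, 25, 69, 137, 229
D2: 20, 44, 68, 92
D3: 24, 24, 24
The third differences are constant, so the polynomial has degree 3.

3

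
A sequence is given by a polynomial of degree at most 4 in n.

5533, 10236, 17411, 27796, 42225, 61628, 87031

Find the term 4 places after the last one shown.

First differences: 4703, 7175, 10385, 14429, 19403, 25403
Second differences: 2472, 3210, 4044, 4974, 6000
Third differences: 738, 834, 930, 1026
Fourth differences: 96, 96, 96
The fourth differences are constant (96).
1026 + 96 = 1122;  6000 + 1122 = 7122;  25403 + 7122 = 32525;  87031 + 32525 = 119556
1122 + 96 = 1218;  7122 + 1218 = 8340;  32525 + 8340 = 40865;  119556 + 40865 = 160421
1218 + 96 = 1314;  8340 + 1314 = 9654;  40865 + 9654 = 50519;  160421 + 50519 = 210940
1314 + 96 = 1410;  9654 + 1410 = 11064;  50519 + 11064 = 61583;  210940 + 61583 = 272523

272523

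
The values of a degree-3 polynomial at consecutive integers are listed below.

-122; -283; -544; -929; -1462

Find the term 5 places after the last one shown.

-7187

D1: -161 , -261 , -385 , -533
D2: -100 , -124 , -148
D3: -24 , -24
The third differences are constant (-24).
-148 − 24 = -172;  -533 − 172 = -705;  -1462 − 705 = -2167
-172 − 24 = -196;  -705 − 196 = -901;  -2167 − 901 = -3068
-196 − 24 = -220;  -901 − 220 = -1121;  -3068 − 1121 = -4189
-220 − 24 = -244;  -1121 − 244 = -1365;  -4189 − 1365 = -5554
-244 − 24 = -268;  -1365 − 268 = -1633;  -5554 − 1633 = -7187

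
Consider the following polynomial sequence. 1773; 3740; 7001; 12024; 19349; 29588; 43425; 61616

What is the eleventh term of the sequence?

150953

D1: 1967, 3261, 5023, 7325, 10239, 13837, 18191
D2: 1294, 1762, 2302, 2914, 3598, 4354
D3: 468, 540, 612, 684, 756
D4: 72, 72, 72, 72
Constant fourth difference = 72, so extend:
756 + 72 = 828;  4354 + 828 = 5182;  18191 + 5182 = 23373;  61616 + 23373 = 84989
828 + 72 = 900;  5182 + 900 = 6082;  23373 + 6082 = 29455;  84989 + 29455 = 114444
900 + 72 = 972;  6082 + 972 = 7054;  29455 + 7054 = 36509;  114444 + 36509 = 150953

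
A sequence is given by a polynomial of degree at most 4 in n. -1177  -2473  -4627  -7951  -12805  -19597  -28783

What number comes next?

Δ: -1296  -2154  -3324  -4854  -6792  -9186
Δ²: -858  -1170  -1530  -1938  -2394
Δ³: -312  -360  -408  -456
Δ⁴: -48  -48  -48
Fourth differences constant at -48.
-456 − 48 = -504;  -2394 − 504 = -2898;  -9186 − 2898 = -12084;  -28783 − 12084 = -40867

-40867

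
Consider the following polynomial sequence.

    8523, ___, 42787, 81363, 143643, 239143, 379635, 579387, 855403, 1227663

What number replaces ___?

20415

Using the last 8 terms:
Δ: 38576, 62280, 95500, 140492, 199752, 276016, 372260
Δ²: 23704, 33220, 44992, 59260, 76264, 96244
Δ³: 9516, 11772, 14268, 17004, 19980
Δ⁴: 2256, 2496, 2736, 2976
Δ⁵: 240, 240, 240
Constant fifth difference = 240.
Extend backward: 2256 − 240 = 2016;  9516 − 2016 = 7500;  23704 − 7500 = 16204;  38576 − 16204 = 22372;  42787 − 22372 = 20415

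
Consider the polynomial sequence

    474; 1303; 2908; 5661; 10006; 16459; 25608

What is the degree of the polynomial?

4

D1: 829, 1605, 2753, 4345, 6453, 9149
D2: 776, 1148, 1592, 2108, 2696
D3: 372, 444, 516, 588
D4: 72, 72, 72
The fourth differences are constant, so the polynomial has degree 4.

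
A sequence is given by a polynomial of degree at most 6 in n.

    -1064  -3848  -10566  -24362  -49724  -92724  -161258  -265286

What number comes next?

-417072

First differences: -2784, -6718, -13796, -25362, -43000, -68534, -104028
Second differences: -3934, -7078, -11566, -17638, -25534, -35494
Third differences: -3144, -4488, -6072, -7896, -9960
Fourth differences: -1344, -1584, -1824, -2064
Fifth differences: -240, -240, -240
Fifth differences constant at -240.
-2064 − 240 = -2304;  -9960 − 2304 = -12264;  -35494 − 12264 = -47758;  -104028 − 47758 = -151786;  -265286 − 151786 = -417072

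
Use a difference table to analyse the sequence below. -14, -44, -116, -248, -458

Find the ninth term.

First differences: -30, -72, -132, -210
Second differences: -42, -60, -78
Third differences: -18, -18
The third differences are constant (-18).
-78 − 18 = -96;  -210 − 96 = -306;  -458 − 306 = -764
-96 − 18 = -114;  -306 − 114 = -420;  -764 − 420 = -1184
-114 − 18 = -132;  -420 − 132 = -552;  -1184 − 552 = -1736
-132 − 18 = -150;  -552 − 150 = -702;  -1736 − 702 = -2438

-2438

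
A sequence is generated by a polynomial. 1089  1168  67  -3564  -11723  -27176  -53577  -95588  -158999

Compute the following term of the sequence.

First differences: 79  -1101  -3631  -8159  -15453  -26401  -42011  -63411
Second differences: -1180  -2530  -4528  -7294  -10948  -15610  -21400
Third differences: -1350  -1998  -2766  -3654  -4662  -5790
Fourth differences: -648  -768  -888  -1008  -1128
Fifth differences: -120  -120  -120  -120
Constant fifth difference = -120, so extend:
-1128 − 120 = -1248;  -5790 − 1248 = -7038;  -21400 − 7038 = -28438;  -63411 − 28438 = -91849;  -158999 − 91849 = -250848

-250848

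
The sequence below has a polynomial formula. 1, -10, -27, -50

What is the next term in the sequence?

D1: -11  -17  -23
D2: -6  -6
Second differences constant at -6.
-23 − 6 = -29;  -50 − 29 = -79

-79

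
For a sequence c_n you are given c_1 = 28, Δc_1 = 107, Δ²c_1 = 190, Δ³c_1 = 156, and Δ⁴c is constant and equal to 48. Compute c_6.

Build the table forward from the leading diagonal:
Δ⁴: 48, 48, 48, 48, 48, 48
Δ³: 156, 204, 252, 300, 348, 396
Δ²: 190, 346, 550, 802, 1102, 1450
Δ: 107, 297, 643, 1193, 1995, 3097
c: 28, 135, 432, 1075, 2268, 4263

4263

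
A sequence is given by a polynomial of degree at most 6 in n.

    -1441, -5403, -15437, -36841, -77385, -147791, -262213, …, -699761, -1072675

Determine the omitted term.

Using the first 7 terms:
D1: -3962, -10034, -21404, -40544, -70406, -114422
D2: -6072, -11370, -19140, -29862, -44016
D3: -5298, -7770, -10722, -14154
D4: -2472, -2952, -3432
D5: -480, -480
Constant fifth difference = -480.
Extend forward: -3432 − 480 = -3912;  -14154 − 3912 = -18066;  -44016 − 18066 = -62082;  -114422 − 62082 = -176504;  -262213 − 176504 = -438717

-438717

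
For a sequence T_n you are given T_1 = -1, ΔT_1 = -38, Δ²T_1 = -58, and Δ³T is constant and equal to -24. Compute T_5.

Build the table forward from the leading diagonal:
D3: -24  -24  -24  -24  -24
D2: -58  -82  -106  -130  -154
D1: -38  -96  -178  -284  -414
T: -1  -39  -135  -313  -597

-597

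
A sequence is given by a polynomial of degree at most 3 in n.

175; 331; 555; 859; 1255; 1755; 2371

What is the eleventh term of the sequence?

156, 224, 304, 396, 500, 616
68, 80, 92, 104, 116
12, 12, 12, 12
Third differences constant at 12.
116 + 12 = 128;  616 + 128 = 744;  2371 + 744 = 3115
128 + 12 = 140;  744 + 140 = 884;  3115 + 884 = 3999
140 + 12 = 152;  884 + 152 = 1036;  3999 + 1036 = 5035
152 + 12 = 164;  1036 + 164 = 1200;  5035 + 1200 = 6235

6235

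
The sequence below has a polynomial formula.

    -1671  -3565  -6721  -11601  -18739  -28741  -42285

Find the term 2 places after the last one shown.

Δ: -1894, -3156, -4880, -7138, -10002, -13544
Δ²: -1262, -1724, -2258, -2864, -3542
Δ³: -462, -534, -606, -678
Δ⁴: -72, -72, -72
Constant fourth difference = -72, so extend:
-678 − 72 = -750;  -3542 − 750 = -4292;  -13544 − 4292 = -17836;  -42285 − 17836 = -60121
-750 − 72 = -822;  -4292 − 822 = -5114;  -17836 − 5114 = -22950;  -60121 − 22950 = -83071

-83071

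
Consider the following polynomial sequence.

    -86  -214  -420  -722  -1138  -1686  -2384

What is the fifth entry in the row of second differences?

-150

D1: -128, -206, -302, -416, -548, -698
D2: -78, -96, -114, -132, -150
D3: -18, -18, -18, -18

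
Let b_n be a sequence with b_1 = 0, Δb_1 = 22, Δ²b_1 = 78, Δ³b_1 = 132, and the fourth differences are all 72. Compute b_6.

2570

Build the table forward from the leading diagonal:
Δ⁴: 72  72  72  72  72  72
Δ³: 132  204  276  348  420  492
Δ²: 78  210  414  690  1038  1458
Δ: 22  100  310  724  1414  2452
b: 0  22  122  432  1156  2570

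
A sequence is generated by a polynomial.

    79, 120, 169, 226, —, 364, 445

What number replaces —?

291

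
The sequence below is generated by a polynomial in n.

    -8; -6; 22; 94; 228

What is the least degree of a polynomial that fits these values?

2, 28, 72, 134
26, 44, 62
18, 18
The third differences are constant, so the polynomial has degree 3.

3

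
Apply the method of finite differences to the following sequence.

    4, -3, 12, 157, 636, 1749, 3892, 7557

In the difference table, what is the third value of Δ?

D1: -7, 15, 145, 479, 1113, 2143, 3665
D2: 22, 130, 334, 634, 1030, 1522
D3: 108, 204, 300, 396, 492
D4: 96, 96, 96, 96

145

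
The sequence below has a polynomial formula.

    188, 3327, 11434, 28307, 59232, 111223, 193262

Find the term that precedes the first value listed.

-533

3139  8107  16873  30925  51991  82039
4968  8766  14052  21066  30048
3798  5286  7014  8982
1488  1728  1968
240  240
The fifth differences are constant at 240.
Work back: 1488 − 240 = 1248;  3798 − 1248 = 2550;  4968 − 2550 = 2418;  3139 − 2418 = 721;  188 − 721 = -533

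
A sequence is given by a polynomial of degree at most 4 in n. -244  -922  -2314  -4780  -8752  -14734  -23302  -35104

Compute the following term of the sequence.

-50860

D1: -678  -1392  -2466  -3972  -5982  -8568  -11802
D2: -714  -1074  -1506  -2010  -2586  -3234
D3: -360  -432  -504  -576  -648
D4: -72  -72  -72  -72
Fourth differences constant at -72.
-648 − 72 = -720;  -3234 − 720 = -3954;  -11802 − 3954 = -15756;  -35104 − 15756 = -50860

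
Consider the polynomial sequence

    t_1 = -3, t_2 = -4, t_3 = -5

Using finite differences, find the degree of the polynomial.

1

First differences: -1, -1
The first differences are constant, so the polynomial has degree 1.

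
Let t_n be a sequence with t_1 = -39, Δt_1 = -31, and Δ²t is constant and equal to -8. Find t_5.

-211

Build the table forward from the leading diagonal:
Δ²: -8, -8, -8, -8, -8
Δ: -31, -39, -47, -55, -63
t: -39, -70, -109, -156, -211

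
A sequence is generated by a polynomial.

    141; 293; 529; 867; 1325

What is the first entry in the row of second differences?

First differences: 152, 236, 338, 458
Second differences: 84, 102, 120
Third differences: 18, 18

84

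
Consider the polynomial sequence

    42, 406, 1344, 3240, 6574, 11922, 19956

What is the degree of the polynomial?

4

364, 938, 1896, 3334, 5348, 8034
574, 958, 1438, 2014, 2686
384, 480, 576, 672
96, 96, 96
The fourth differences are constant, so the polynomial has degree 4.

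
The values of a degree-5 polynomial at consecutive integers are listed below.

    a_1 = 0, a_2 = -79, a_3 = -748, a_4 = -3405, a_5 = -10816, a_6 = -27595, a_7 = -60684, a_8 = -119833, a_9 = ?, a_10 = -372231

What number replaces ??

Using the first 8 terms:
First differences: -79  -669  -2657  -7411  -16779  -33089  -59149
Second differences: -590  -1988  -4754  -9368  -16310  -26060
Third differences: -1398  -2766  -4614  -6942  -9750
Fourth differences: -1368  -1848  -2328  -2808
Fifth differences: -480  -480  -480
Constant fifth difference = -480.
Extend forward: -2808 − 480 = -3288;  -9750 − 3288 = -13038;  -26060 − 13038 = -39098;  -59149 − 39098 = -98247;  -119833 − 98247 = -218080

-218080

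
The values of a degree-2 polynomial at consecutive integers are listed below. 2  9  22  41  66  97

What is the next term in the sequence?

134

7  13  19  25  31
6  6  6  6
Constant second difference = 6, so extend:
31 + 6 = 37;  97 + 37 = 134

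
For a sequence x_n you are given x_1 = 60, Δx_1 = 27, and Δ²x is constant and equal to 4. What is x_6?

235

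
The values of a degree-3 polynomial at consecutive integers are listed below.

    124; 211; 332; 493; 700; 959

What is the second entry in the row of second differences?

40

First differences: 87, 121, 161, 207, 259
Second differences: 34, 40, 46, 52
Third differences: 6, 6, 6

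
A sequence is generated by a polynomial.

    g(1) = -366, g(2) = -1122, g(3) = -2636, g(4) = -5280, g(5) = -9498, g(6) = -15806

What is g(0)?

-756, -1514, -2644, -4218, -6308
-758, -1130, -1574, -2090
-372, -444, -516
-72, -72
The fourth differences are constant at -72.
Work back: -372 + 72 = -300;  -758 + 300 = -458;  -756 + 458 = -298;  -366 + 298 = -68

-68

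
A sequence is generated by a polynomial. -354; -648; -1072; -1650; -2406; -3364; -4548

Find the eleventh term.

-12024

First differences: -294  -424  -578  -756  -958  -1184
Second differences: -130  -154  -178  -202  -226
Third differences: -24  -24  -24  -24
The third differences are constant (-24).
-226 − 24 = -250;  -1184 − 250 = -1434;  -4548 − 1434 = -5982
-250 − 24 = -274;  -1434 − 274 = -1708;  -5982 − 1708 = -7690
-274 − 24 = -298;  -1708 − 298 = -2006;  -7690 − 2006 = -9696
-298 − 24 = -322;  -2006 − 322 = -2328;  -9696 − 2328 = -12024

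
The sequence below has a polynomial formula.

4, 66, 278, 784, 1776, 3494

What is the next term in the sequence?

62  212  506  992  1718
150  294  486  726
144  192  240
48  48
Constant fourth difference = 48, so extend:
240 + 48 = 288;  726 + 288 = 1014;  1718 + 1014 = 2732;  3494 + 2732 = 6226

6226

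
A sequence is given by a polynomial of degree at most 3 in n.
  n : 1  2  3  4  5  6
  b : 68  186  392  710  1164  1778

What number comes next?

First differences: 118  206  318  454  614
Second differences: 88  112  136  160
Third differences: 24  24  24
Constant third difference = 24, so extend:
160 + 24 = 184;  614 + 184 = 798;  1778 + 798 = 2576

2576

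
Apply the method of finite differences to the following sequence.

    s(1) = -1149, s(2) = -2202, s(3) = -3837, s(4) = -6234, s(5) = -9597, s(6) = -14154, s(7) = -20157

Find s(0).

-522

Δ: -1053  -1635  -2397  -3363  -4557  -6003
Δ²: -582  -762  -966  -1194  -1446
Δ³: -180  -204  -228  -252
Δ⁴: -24  -24  -24
The fourth differences are constant at -24.
Work back: -180 + 24 = -156;  -582 + 156 = -426;  -1053 + 426 = -627;  -1149 + 627 = -522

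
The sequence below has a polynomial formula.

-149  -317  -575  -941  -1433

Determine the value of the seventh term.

First differences: -168 , -258 , -366 , -492
Second differences: -90 , -108 , -126
Third differences: -18 , -18
The third differences are constant (-18).
-126 − 18 = -144;  -492 − 144 = -636;  -1433 − 636 = -2069
-144 − 18 = -162;  -636 − 162 = -798;  -2069 − 798 = -2867

-2867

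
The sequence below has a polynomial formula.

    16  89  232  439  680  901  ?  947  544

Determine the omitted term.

Using the first 6 terms:
73, 143, 207, 241, 221
70, 64, 34, -20
-6, -30, -54
-24, -24
Constant fourth difference = -24.
Extend forward: -54 − 24 = -78;  -20 − 78 = -98;  221 − 98 = 123;  901 + 123 = 1024

1024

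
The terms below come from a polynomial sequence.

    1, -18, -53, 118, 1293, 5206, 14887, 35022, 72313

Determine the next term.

Δ: -19, -35, 171, 1175, 3913, 9681, 20135, 37291
Δ²: -16, 206, 1004, 2738, 5768, 10454, 17156
Δ³: 222, 798, 1734, 3030, 4686, 6702
Δ⁴: 576, 936, 1296, 1656, 2016
Δ⁵: 360, 360, 360, 360
Fifth differences constant at 360.
2016 + 360 = 2376;  6702 + 2376 = 9078;  17156 + 9078 = 26234;  37291 + 26234 = 63525;  72313 + 63525 = 135838

135838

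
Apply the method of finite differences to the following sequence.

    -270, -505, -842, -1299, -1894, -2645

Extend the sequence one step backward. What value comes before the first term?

D1: -235  -337  -457  -595  -751
D2: -102  -120  -138  -156
D3: -18  -18  -18
The third differences are constant at -18.
Work back: -102 + 18 = -84;  -235 + 84 = -151;  -270 + 151 = -119

-119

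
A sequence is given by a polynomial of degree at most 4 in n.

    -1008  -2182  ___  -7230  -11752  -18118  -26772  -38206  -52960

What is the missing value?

-4156

Using the last 6 terms:
-4522  -6366  -8654  -11434  -14754
-1844  -2288  -2780  -3320
-444  -492  -540
-48  -48
Constant fourth difference = -48.
Extend backward: -444 + 48 = -396;  -1844 + 396 = -1448;  -4522 + 1448 = -3074;  -7230 + 3074 = -4156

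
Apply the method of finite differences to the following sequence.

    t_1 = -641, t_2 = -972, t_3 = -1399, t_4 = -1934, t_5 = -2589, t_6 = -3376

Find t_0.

-394

-331  -427  -535  -655  -787
-96  -108  -120  -132
-12  -12  -12
The third differences are constant at -12.
Work back: -96 + 12 = -84;  -331 + 84 = -247;  -641 + 247 = -394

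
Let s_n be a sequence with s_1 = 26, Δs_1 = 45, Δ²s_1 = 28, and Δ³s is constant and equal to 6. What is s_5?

Build the table forward from the leading diagonal:
Δ³: 6, 6, 6, 6, 6
Δ²: 28, 34, 40, 46, 52
Δ: 45, 73, 107, 147, 193
s: 26, 71, 144, 251, 398

398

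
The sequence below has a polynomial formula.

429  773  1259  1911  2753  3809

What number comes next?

5103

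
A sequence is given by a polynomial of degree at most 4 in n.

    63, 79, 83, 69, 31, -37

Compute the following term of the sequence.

First differences: 16  4  -14  -38  -68
Second differences: -12  -18  -24  -30
Third differences: -6  -6  -6
Constant third difference = -6, so extend:
-30 − 6 = -36;  -68 − 36 = -104;  -37 − 104 = -141

-141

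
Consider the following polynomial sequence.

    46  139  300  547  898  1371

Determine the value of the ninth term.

3702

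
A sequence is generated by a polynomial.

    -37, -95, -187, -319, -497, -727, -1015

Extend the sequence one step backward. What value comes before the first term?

-7

First differences: -58, -92, -132, -178, -230, -288
Second differences: -34, -40, -46, -52, -58
Third differences: -6, -6, -6, -6
The third differences are constant at -6.
Work back: -34 + 6 = -28;  -58 + 28 = -30;  -37 + 30 = -7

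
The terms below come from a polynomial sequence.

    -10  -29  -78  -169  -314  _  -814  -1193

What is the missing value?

-525

Using the first 5 terms:
D1: -19  -49  -91  -145
D2: -30  -42  -54
D3: -12  -12
Constant third difference = -12.
Extend forward: -54 − 12 = -66;  -145 − 66 = -211;  -314 − 211 = -525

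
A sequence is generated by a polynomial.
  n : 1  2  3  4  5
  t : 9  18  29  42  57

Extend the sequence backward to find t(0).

2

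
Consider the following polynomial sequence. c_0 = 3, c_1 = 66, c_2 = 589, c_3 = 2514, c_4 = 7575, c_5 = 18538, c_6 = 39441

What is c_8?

135019

D1: 63, 523, 1925, 5061, 10963, 20903
D2: 460, 1402, 3136, 5902, 9940
D3: 942, 1734, 2766, 4038
D4: 792, 1032, 1272
D5: 240, 240
The fifth differences are constant (240).
1272 + 240 = 1512;  4038 + 1512 = 5550;  9940 + 5550 = 15490;  20903 + 15490 = 36393;  39441 + 36393 = 75834
1512 + 240 = 1752;  5550 + 1752 = 7302;  15490 + 7302 = 22792;  36393 + 22792 = 59185;  75834 + 59185 = 135019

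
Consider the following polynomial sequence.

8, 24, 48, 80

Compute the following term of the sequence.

D1: 16  24  32
D2: 8  8
The second differences are constant (8).
32 + 8 = 40;  80 + 40 = 120

120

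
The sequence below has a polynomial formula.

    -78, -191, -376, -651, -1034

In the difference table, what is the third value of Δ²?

Δ: -113, -185, -275, -383
Δ²: -72, -90, -108
Δ³: -18, -18

-108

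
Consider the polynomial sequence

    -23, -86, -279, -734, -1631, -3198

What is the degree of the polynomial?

4

D1: -63, -193, -455, -897, -1567
D2: -130, -262, -442, -670
D3: -132, -180, -228
D4: -48, -48
The fourth differences are constant, so the polynomial has degree 4.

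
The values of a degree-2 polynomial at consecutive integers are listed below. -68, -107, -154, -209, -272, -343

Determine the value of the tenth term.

-707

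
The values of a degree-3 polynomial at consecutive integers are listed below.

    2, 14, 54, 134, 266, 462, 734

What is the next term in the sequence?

Δ: 12  40  80  132  196  272
Δ²: 28  40  52  64  76
Δ³: 12  12  12  12
Third differences constant at 12.
76 + 12 = 88;  272 + 88 = 360;  734 + 360 = 1094

1094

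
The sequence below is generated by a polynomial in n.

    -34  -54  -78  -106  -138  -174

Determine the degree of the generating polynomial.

2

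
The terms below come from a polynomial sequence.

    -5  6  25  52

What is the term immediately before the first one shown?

11  19  27
8  8
The second differences are constant at 8.
Work back: 11 − 8 = 3;  -5 − 3 = -8

-8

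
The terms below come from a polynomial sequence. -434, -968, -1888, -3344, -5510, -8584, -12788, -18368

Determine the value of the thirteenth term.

-534, -920, -1456, -2166, -3074, -4204, -5580
-386, -536, -710, -908, -1130, -1376
-150, -174, -198, -222, -246
-24, -24, -24, -24
Constant fourth difference = -24, so extend:
-246 − 24 = -270;  -1376 − 270 = -1646;  -5580 − 1646 = -7226;  -18368 − 7226 = -25594
-270 − 24 = -294;  -1646 − 294 = -1940;  -7226 − 1940 = -9166;  -25594 − 9166 = -34760
-294 − 24 = -318;  -1940 − 318 = -2258;  -9166 − 2258 = -11424;  -34760 − 11424 = -46184
-318 − 24 = -342;  -2258 − 342 = -2600;  -11424 − 2600 = -14024;  -46184 − 14024 = -60208
-342 − 24 = -366;  -2600 − 366 = -2966;  -14024 − 2966 = -16990;  -60208 − 16990 = -77198

-77198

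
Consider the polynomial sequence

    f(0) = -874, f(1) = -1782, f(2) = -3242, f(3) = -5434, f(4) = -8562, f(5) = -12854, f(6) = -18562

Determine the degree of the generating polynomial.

4

Δ: -908, -1460, -2192, -3128, -4292, -5708
Δ²: -552, -732, -936, -1164, -1416
Δ³: -180, -204, -228, -252
Δ⁴: -24, -24, -24
The fourth differences are constant, so the polynomial has degree 4.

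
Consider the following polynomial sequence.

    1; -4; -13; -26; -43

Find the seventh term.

Δ: -5, -9, -13, -17
Δ²: -4, -4, -4
Second differences constant at -4.
-17 − 4 = -21;  -43 − 21 = -64
-21 − 4 = -25;  -64 − 25 = -89

-89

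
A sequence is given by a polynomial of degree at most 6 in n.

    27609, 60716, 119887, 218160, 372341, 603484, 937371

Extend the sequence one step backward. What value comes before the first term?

Δ: 33107  59171  98273  154181  231143  333887
Δ²: 26064  39102  55908  76962  102744
Δ³: 13038  16806  21054  25782
Δ⁴: 3768  4248  4728
Δ⁵: 480  480
The fifth differences are constant at 480.
Work back: 3768 − 480 = 3288;  13038 − 3288 = 9750;  26064 − 9750 = 16314;  33107 − 16314 = 16793;  27609 − 16793 = 10816

10816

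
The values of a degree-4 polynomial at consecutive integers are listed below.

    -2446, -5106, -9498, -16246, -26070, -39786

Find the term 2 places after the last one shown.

-82638

Δ: -2660 , -4392 , -6748 , -9824 , -13716
Δ²: -1732 , -2356 , -3076 , -3892
Δ³: -624 , -720 , -816
Δ⁴: -96 , -96
Constant fourth difference = -96, so extend:
-816 − 96 = -912;  -3892 − 912 = -4804;  -13716 − 4804 = -18520;  -39786 − 18520 = -58306
-912 − 96 = -1008;  -4804 − 1008 = -5812;  -18520 − 5812 = -24332;  -58306 − 24332 = -82638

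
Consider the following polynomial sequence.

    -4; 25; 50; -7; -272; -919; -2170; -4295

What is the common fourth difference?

-48

First differences: 29, 25, -57, -265, -647, -1251, -2125
Second differences: -4, -82, -208, -382, -604, -874
Third differences: -78, -126, -174, -222, -270
Fourth differences: -48, -48, -48, -48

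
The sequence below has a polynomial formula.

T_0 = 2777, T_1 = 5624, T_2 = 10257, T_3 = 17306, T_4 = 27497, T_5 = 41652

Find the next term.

60689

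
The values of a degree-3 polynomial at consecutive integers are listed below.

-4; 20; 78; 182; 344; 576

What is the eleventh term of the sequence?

First differences: 24  58  104  162  232
Second differences: 34  46  58  70
Third differences: 12  12  12
The third differences are constant (12).
70 + 12 = 82;  232 + 82 = 314;  576 + 314 = 890
82 + 12 = 94;  314 + 94 = 408;  890 + 408 = 1298
94 + 12 = 106;  408 + 106 = 514;  1298 + 514 = 1812
106 + 12 = 118;  514 + 118 = 632;  1812 + 632 = 2444
118 + 12 = 130;  632 + 130 = 762;  2444 + 762 = 3206

3206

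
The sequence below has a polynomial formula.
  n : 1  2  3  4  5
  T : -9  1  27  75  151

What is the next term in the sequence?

261

D1: 10  26  48  76
D2: 16  22  28
D3: 6  6
Constant third difference = 6, so extend:
28 + 6 = 34;  76 + 34 = 110;  151 + 110 = 261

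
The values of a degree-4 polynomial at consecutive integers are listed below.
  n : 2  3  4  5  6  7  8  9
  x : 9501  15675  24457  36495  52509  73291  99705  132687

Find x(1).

First differences: 6174, 8782, 12038, 16014, 20782, 26414, 32982
Second differences: 2608, 3256, 3976, 4768, 5632, 6568
Third differences: 648, 720, 792, 864, 936
Fourth differences: 72, 72, 72, 72
The fourth differences are constant at 72.
Work back: 648 − 72 = 576;  2608 − 576 = 2032;  6174 − 2032 = 4142;  9501 − 4142 = 5359

5359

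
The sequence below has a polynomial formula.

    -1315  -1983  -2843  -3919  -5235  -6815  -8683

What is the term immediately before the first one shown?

-815

First differences: -668, -860, -1076, -1316, -1580, -1868
Second differences: -192, -216, -240, -264, -288
Third differences: -24, -24, -24, -24
The third differences are constant at -24.
Work back: -192 + 24 = -168;  -668 + 168 = -500;  -1315 + 500 = -815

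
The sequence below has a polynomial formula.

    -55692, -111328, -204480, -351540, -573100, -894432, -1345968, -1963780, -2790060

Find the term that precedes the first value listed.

-24900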